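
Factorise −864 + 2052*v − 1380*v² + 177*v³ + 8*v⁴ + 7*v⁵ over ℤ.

Trying the rational-root candidates, v = 6/7 is a root, so (7*v − 6) is a factor; dividing leaves v⁴ + 2*v³ + 27*v² − 174*v + 144.
Continuing, v = 3 is a root, so (v − 3) divides it; the quotient is v³ + 5*v² + 42*v − 48.
Then v = 1 is a root, giving the factor (v − 1) and quotient v² + 6*v + 48.
The quadratic v² + 6*v + 48 has discriminant −156 < 0 and is irreducible over ℤ.

(7*v − 6)*(v − 1)*(v − 3)*(v² + 6*v + 48)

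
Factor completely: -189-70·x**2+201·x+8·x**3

(2·x-7)·(4·x-9)·(x-3)

Trying the rational-root candidates, x = 3 is a root, giving the factor (x-3) and quotient 8·x**2-46·x+63.
The remaining quadratic factors as (2·x-7)(4·x-9).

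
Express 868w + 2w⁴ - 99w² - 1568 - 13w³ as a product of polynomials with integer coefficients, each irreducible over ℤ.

(2w - 7)(w + 8)(w - 4)(w - 7)

By the rational root theorem, w = 7 is a root, giving the factor (w - 7) and quotient 2w³ + w² - 92w + 224.
Next, w = 4 is a root, so (w - 4) is a factor; dividing leaves 2w² + 9w - 56.
The remaining quadratic factors as (2w - 7)(w + 8).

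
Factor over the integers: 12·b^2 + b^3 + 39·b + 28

(b + 1)·(b + 4)·(b + 7)

Testing divisors of the constant over divisors of the leading coefficient, b = -1 is a root, giving the factor (b + 1) and quotient b^2 + 11·b + 28.
The remaining quadratic factors as (b + 7)(b + 4).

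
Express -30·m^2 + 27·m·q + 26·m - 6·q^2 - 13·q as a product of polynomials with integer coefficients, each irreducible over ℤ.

Group: -2·m·(15·m - 6·q - 13) + q·(15·m - 6·q - 13); both groups contain (15·m - 6·q - 13).

-(15·m - 6·q - 13)·(2·m - q)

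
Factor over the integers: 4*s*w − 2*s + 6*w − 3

(2*s + 3)*(2*w − 1)

Group as (4*s*w − 2*s) + (6*w − 3) = 2*s*(2*w − 1) + 3*(2*w − 1).
Both groups share the factor (2*w − 1).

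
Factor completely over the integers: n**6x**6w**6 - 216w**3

Every term has a factor of w**3; factoring it out leaves n**6x**6w**3 - 216.
Recognize a difference of cubes with the parts n**2x**2w and 6.

w**3(n**2x**2w - 6)(n**4x**4w**2 + 6n**2x**2w + 36)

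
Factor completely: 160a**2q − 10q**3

10q(4a + q)(4a − q)

Every term has a factor of 10q. Then 16a**2 − q**2 = (4a)² − (q)².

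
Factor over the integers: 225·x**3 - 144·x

9·x·(5·x + 4)·(5·x - 4)

Every term has a factor of 9·x. Then 25·x**2 - 16 = (5·x)² − (4)².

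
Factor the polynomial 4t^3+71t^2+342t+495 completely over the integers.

Testing divisors of the constant over divisors of the leading coefficient, t = -15/4 is a root, so (4t+15) divides it; the quotient is t^2+14t+33.
The remaining quadratic factors as (t+3)(t+11).

(4t+15)(t+11)(t+3)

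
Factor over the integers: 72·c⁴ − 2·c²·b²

2·c²·(6·c − b)·(6·c + b)

Pull out the common factor 2·c²; 36·c² − b² is a difference of squares.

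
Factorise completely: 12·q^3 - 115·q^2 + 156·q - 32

(3·q - 4)·(4·q - 1)·(q - 8)

By the rational root theorem, q = 1/4 is a root, so (4·q - 1) divides it; the quotient is 3·q^2 - 28·q + 32.
The remaining quadratic factors as (3·q - 4)(q - 8).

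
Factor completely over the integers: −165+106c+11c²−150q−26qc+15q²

(15q−11c+15)(q−c−11)

Group: 15q(q−c−11) + (−11c+15)(q−c−11); both groups contain (q−c−11).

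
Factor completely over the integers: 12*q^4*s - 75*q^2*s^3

Pull out the common factor 3*q^2*s; 4*q^2 - 25*s^2 is a difference of squares.

3*q^2*s*(2*q + 5*s)*(2*q - 5*s)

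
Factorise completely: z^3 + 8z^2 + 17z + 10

By the rational root theorem, z = −2 is a root, so (z + 2) divides it; the quotient is z^2 + 6z + 5.
The remaining quadratic factors as (z + 1)(z + 5).

(z + 1)(z + 2)(z + 5)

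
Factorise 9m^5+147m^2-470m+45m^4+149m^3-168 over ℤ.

Trying the rational-root candidates, m = 4/3 is a root, so (3m-4) divides it; the quotient is 3m^4+19m^3+75m^2+149m+42.
Then m = -1/3 is a root, so (3m+1) is a factor; dividing leaves m^3+6m^2+23m+42.
Then m = -3 is a root, giving the factor (m+3) and quotient m^2+3m+14.
The quadratic m^2+3m+14 has discriminant -47 < 0 and is irreducible over ℤ.

(3m+1)(3m-4)(m+3)(m^2+3m+14)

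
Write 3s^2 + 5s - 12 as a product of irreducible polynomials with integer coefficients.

Need a pair with product 3·(-12) = -36 and sum 5: that's -4 and 9.
Split the middle term: 3s^2 - 4s + 9s - 12 = s(3s - 4) + 3(3s - 4).

(3s - 4)(s + 3)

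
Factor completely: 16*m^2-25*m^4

-m^2*(5*m+4)*(5*m-4)

Every term has a factor of m^2; factoring it out leaves -25*m^2+16.
Recognize a difference of squares with the parts 4 and 5*m.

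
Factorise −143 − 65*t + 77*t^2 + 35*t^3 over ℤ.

(5*t + 11)*(7*t^2 − 13)

Group as (35*t^3 − 65*t) + (77*t^2 − 143) = 5*t*(7*t^2 − 13) + 11*(7*t^2 − 13).
Both groups share the factor (7*t^2 − 13).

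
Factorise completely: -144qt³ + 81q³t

9qt(3q + 4t)(3q - 4t)

Every term has a factor of 9qt. Then 9q² - 16t² = (3q)² − (4t)².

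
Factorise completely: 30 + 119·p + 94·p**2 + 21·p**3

(3·p + 1)·(7·p + 15)·(p + 2)

By the rational root theorem, p = −2 is a root, so (p + 2) is a factor; dividing leaves 21·p**2 + 52·p + 15.
The remaining quadratic factors as (7·p + 15)(3·p + 1).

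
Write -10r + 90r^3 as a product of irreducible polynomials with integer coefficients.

Pull out the common factor 10r; 9r^2 - 1 is a difference of squares.

10r(3r + 1)(3r - 1)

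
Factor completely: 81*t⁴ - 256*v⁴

(3*t)⁴ − (4*v)⁴ = ((3*t)² − (4*v)²)((3*t)² + (4*v)²); the first factor splits again, the second (9*t² + 16*v²) is irreducible.

(3*t + 4*v)*(3*t - 4*v)*(9*t² + 16*v²)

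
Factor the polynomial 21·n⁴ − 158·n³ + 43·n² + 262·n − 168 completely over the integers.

Testing divisors of the constant over divisors of the leading coefficient, n = 1 is a root, giving the factor (n − 1) and quotient 21·n³ − 137·n² − 94·n + 168.
Then n = 6/7 is a root, so (7·n − 6) is a factor; dividing leaves 3·n² − 17·n − 28.
The remaining quadratic factors as (n − 7)(3·n + 4).

(3·n + 4)·(7·n − 6)·(n − 1)·(n − 7)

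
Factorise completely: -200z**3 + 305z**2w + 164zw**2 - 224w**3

Group: 5z(-40z**2 + 29zw + 56w**2) - 4w(-40z**2 + 29zw + 56w**2); both groups contain (-40z**2 + 29zw + 56w**2), so (5z - 4w) is a factor with cofactor -40z**2 + 29zw + 56w**2.
The cofactor groups again: -40z**2 + 29zw + 56w**2 = -5z(8z + 7w) + 8w(8z + 7w); both groups contain (8z + 7w), giving -(5z - 8w)(8z + 7w).

-(5z - 4w)(5z - 8w)(8z + 7w)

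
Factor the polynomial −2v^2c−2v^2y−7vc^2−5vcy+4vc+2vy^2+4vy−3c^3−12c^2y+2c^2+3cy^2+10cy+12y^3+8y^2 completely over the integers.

Group: c(−2v^2−7vc+2vy+4v−3c^2−9cy+2c+12y^2+8y) + y(−2v^2−7vc+2vy+4v−3c^2−9cy+2c+12y^2+8y); both groups contain (−2v^2−7vc+2vy+4v−3c^2−9cy+2c+12y^2+8y), so (c+y) is a factor with cofactor −2v^2−7vc+2vy+4v−3c^2−9cy+2c+12y^2+8y.
The cofactor groups again: −2v^2−7vc+2vy+4v−3c^2−9cy+2c+12y^2+8y = −v(2v+c+4y) + (−3c+3y+2)(2v+c+4y); both groups contain (2v+c+4y), giving −(v+3c−3y−2)(2v+c+4y).

−(v+3c−3y−2)(2v+c+4y)(c+y)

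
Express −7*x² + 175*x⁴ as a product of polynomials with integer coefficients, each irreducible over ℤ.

7*x²*(5*x + 1)*(5*x − 1)

Factor out 7*x², leaving 25*x² − 1, which is a difference of two squares.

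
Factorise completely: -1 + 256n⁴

(4n + 1)(4n - 1)(16n² + 1)

Difference of squares twice: with A = 4n and B = 1, A⁴ − B⁴ = (A² − B²)(A² + B²), and A² − B² factors again.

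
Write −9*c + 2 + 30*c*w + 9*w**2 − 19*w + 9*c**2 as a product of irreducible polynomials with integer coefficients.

Group: 3*c*(3*c + 9*w − 1) + (w − 2)*(3*c + 9*w − 1); both groups contain (3*c + 9*w − 1).

(3*c + 9*w − 1)*(3*c + w − 2)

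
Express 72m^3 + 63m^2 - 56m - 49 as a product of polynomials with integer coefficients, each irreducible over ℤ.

Group as (72m^3 - 56m) + (63m^2 - 49) = 8m(9m^2 - 7) + 7(9m^2 - 7).
Both groups share the factor (9m^2 - 7).

(8m + 7)(9m^2 - 7)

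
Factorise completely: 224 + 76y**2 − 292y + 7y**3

Among the possible rational roots, y = −14 is a root, so (y + 14) divides it; the quotient is 7y**2 − 22y + 16.
The remaining quadratic factors as (y − 2)(7y − 8).

(7y − 8)(y + 14)(y − 2)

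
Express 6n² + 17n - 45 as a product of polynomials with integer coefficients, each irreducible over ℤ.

(2n + 9)(3n - 5)

Need a pair with product 6·(-45) = -270 and sum 17: that's -10 and 27.
Split the middle term: 6n² - 10n + 27n - 45 = 2n(3n - 5) + 9(3n - 5).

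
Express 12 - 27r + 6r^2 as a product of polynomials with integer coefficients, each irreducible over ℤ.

Pull out the common factor 3, then factor the remaining trinomial.

3(2r - 1)(r - 4)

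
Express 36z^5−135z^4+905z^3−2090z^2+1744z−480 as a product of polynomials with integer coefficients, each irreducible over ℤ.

Trying the rational-root candidates, z = 2/3 is a root, so (3z−2) is a factor; dividing leaves 12z^4−37z^3+277z^2−512z+240.
Continuing, z = 4/3 is a root, giving the factor (3z−4) and quotient 4z^3−7z^2+83z−60.
Continuing, z = 3/4 is a root, so (4z−3) is a factor; dividing leaves z^2−z+20.
The quadratic z^2−z+20 has discriminant −79 < 0 and is irreducible over ℤ.

(3z−2)(3z−4)(4z−3)(z^2−z+20)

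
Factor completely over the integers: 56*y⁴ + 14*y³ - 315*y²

Pull out the common factor 7*y², then factor the remaining trinomial.

7*y²*(2*y + 5)*(4*y - 9)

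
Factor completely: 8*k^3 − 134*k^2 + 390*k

2*k*(4*k − 15)*(k − 13)

Pull out the common factor 2*k, then factor the remaining trinomial.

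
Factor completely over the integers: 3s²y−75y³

Every term has a factor of 3y. Then s²−25y² = (s)² − (5y)².

3y(s+5y)(s−5y)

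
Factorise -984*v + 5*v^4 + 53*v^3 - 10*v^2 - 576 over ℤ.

(5*v + 3)*(v + 6)*(v + 8)*(v - 4)

Testing divisors of the constant over divisors of the leading coefficient, v = -8 is a root, giving the factor (v + 8) and quotient 5*v^3 + 13*v^2 - 114*v - 72.
Continuing, v = -3/5 is a root, giving the factor (5*v + 3) and quotient v^2 + 2*v - 24.
The remaining quadratic factors as (v - 4)(v + 6).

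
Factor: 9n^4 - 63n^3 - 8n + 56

(n - 7)(9n^3 - 8)

Group as (9n^4 - 8n) + (-63n^3 + 56) = n(9n^3 - 8) - 7(9n^3 - 8).
Both groups share the factor (9n^3 - 8).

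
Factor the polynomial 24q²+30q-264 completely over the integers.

Pull out the common factor 6, then factor the remaining trinomial.

6(4q-11)(q+4)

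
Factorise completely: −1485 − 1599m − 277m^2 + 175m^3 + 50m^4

(2m + 5)(5m + 11)(5m + 9)(m − 3)

Testing divisors of the constant over divisors of the leading coefficient, m = 3 is a root, giving the factor (m − 3) and quotient 50m^3 + 325m^2 + 698m + 495.
Next, m = −9/5 is a root, so (5m + 9) is a factor; dividing leaves 10m^2 + 47m + 55.
The remaining quadratic factors as (2m + 5)(5m + 11).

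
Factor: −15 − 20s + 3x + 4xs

(4s + 3)(x − 5)

Group as (4xs + 3x) + (−20s − 15) = x(4s + 3) − 5(4s + 3).
Both groups share the factor (4s + 3).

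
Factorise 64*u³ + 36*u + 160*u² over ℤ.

Pull out the common factor 4*u, then factor the remaining trinomial.

4*u*(4*u + 1)*(4*u + 9)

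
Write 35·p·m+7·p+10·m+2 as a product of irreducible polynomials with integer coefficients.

Group as (35·p·m+7·p) + (10·m+2) = 7·p·(5·m+1) + 2·(5·m+1).
Both groups share the factor (5·m+1).

(5·m+1)·(7·p+2)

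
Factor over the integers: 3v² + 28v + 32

Need a pair with product 3·32 = 96 and sum 28: that's 24 and 4.
Split the middle term: 3v² + 24v + 4v + 32 = 3v(v + 8) + 4(v + 8).

(3v + 4)(v + 8)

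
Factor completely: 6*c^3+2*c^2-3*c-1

Group as (6*c^3-3*c) + (2*c^2-1) = 3*c*(2*c^2-1) + (2*c^2-1).
Both groups share the factor (2*c^2-1).

(3*c+1)*(2*c^2-1)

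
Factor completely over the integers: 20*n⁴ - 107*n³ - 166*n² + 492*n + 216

(4*n + 9)*(5*n + 2)*(n - 2)*(n - 6)

Among the possible rational roots, n = 6 is a root, giving the factor (n - 6) and quotient 20*n³ + 13*n² - 88*n - 36.
Then n = -9/4 is a root, so (4*n + 9) divides it; the quotient is 5*n² - 8*n - 4.
The remaining quadratic factors as (5*n + 2)(n - 2).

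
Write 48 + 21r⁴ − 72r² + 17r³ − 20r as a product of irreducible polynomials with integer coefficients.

By the rational root theorem, r = −2 is a root, so (r + 2) is a factor; dividing leaves 21r³ − 25r² − 22r + 24.
Next, r = −1 is a root, so (r + 1) is a factor; dividing leaves 21r² − 46r + 24.
The remaining quadratic factors as (3r − 4)(7r − 6).

(3r − 4)(7r − 6)(r + 1)(r + 2)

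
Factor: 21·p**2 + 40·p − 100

Need a pair with product 21·(−100) = −2100 and sum 40: that's −30 and 70.
Split the middle term: 21·p**2 − 30·p + 70·p − 100 = 3·p·(7·p − 10) + 10·(7·p − 10).

(3·p + 10)·(7·p − 10)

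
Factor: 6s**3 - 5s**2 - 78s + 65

Group as (6s**3 - 78s) + (-5s**2 + 65) = 6s(s**2 - 13) - 5(s**2 - 13).
Both groups share the factor (s**2 - 13).

(6s - 5)(s**2 - 13)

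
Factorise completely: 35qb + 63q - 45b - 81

(5b + 9)(7q - 9)

Group as (35qb + 63q) + (-45b - 81) = 7q(5b + 9) - 9(5b + 9).
Both groups share the factor (5b + 9).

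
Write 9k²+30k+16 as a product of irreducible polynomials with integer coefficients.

(3k+2)(3k+8)

Need a pair with product 9·16 = 144 and sum 30: that's 6 and 24.
Split the middle term: 9k²+6k + 24k+16 = 3k(3k+2) + 8(3k+2).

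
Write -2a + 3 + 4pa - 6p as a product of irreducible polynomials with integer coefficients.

(2a - 3)(2p - 1)

Group as (4pa - 6p) + (-2a + 3) = 2p(2a - 3) - (2a - 3).
Both groups share the factor (2a - 3).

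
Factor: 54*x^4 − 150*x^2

Every term has a factor of 6*x^2. Then 9*x^2 − 25 = (3*x)² − (5)².

6*x^2*(3*x + 5)*(3*x − 5)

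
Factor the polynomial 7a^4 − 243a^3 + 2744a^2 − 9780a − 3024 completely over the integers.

Among the possible rational roots, a = 12 is a root, so (a − 12) is a factor; dividing leaves 7a^3 − 159a^2 + 836a + 252.
Next, a = −2/7 is a root, so (7a + 2) divides it; the quotient is a^2 − 23a + 126.
The remaining quadratic factors as (a − 9)(a − 14).

(7a + 2)(a − 12)(a − 14)(a − 9)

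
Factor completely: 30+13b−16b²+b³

Among the possible rational roots, b = 15 is a root, so (b−15) divides it; the quotient is b²−b−2.
The remaining quadratic factors as (b−2)(b+1).

(b+1)(b−15)(b−2)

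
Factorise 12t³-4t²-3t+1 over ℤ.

Group as (12t³-3t) + (-4t²+1) = 3t(4t²-1) - (4t²-1).
Both groups share the factor (4t²-1).

(2t+1)(2t-1)(3t-1)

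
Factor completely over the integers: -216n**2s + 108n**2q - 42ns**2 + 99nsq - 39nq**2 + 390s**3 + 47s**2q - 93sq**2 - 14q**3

-(2s - q)(12n - 15s - 7q)(9n + 13s + 2q)

Group: 2s(-108n**2 - 21ns + 39nq + 195s**2 + 121sq + 14q**2) - q(-108n**2 - 21ns + 39nq + 195s**2 + 121sq + 14q**2); both groups contain (-108n**2 - 21ns + 39nq + 195s**2 + 121sq + 14q**2), so (2s - q) is a factor with cofactor -108n**2 - 21ns + 39nq + 195s**2 + 121sq + 14q**2.
The cofactor groups again: -108n**2 - 21ns + 39nq + 195s**2 + 121sq + 14q**2 = -9n(12n - 15s - 7q) + (-13s - 2q)(12n - 15s - 7q); both groups contain (12n - 15s - 7q), giving -(9n + 13s + 2q)(12n - 15s - 7q).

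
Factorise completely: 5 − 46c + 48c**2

Need a pair with product 48·5 = 240 and sum −46: that's −6 and −40.
Split the middle term: 48c**2 − 6c − 40c + 5 = 6c(8c − 1) − 5(8c − 1).

(6c − 5)(8c − 1)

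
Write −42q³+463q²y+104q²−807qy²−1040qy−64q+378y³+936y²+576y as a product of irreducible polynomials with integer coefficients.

−(6q−7y−8)(7q−6y−8)(q−9y)

Group: 6q(−7q²+69qy+8q−54y²−72y) + (−7y−8)(−7q²+69qy+8q−54y²−72y); both groups contain (−7q²+69qy+8q−54y²−72y), so (6q−7y−8) is a factor with cofactor −7q²+69qy+8q−54y²−72y.
The cofactor groups again: −7q²+69qy+8q−54y²−72y = −7q(q−9y) + (6y+8)(q−9y); both groups contain (q−9y), giving −(7q−6y−8)(q−9y).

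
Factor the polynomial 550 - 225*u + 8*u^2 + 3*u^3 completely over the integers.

(3*u - 10)*(u + 11)*(u - 5)

By the rational root theorem, u = 10/3 is a root, giving the factor (3*u - 10) and quotient u^2 + 6*u - 55.
The remaining quadratic factors as (u + 11)(u - 5).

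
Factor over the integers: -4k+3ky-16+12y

Group as (3ky-4k) + (12y-16) = k(3y-4) + 4(3y-4).
Both groups share the factor (3y-4).

(3y-4)(k+4)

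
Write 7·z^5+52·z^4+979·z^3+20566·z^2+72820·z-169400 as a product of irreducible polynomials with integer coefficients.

By the rational root theorem, z = 11/7 is a root, giving the factor (7·z-11) and quotient z^4+9·z^3+154·z^2+3180·z+15400.
Next, z = -10 is a root, so (z+10) divides it; the quotient is z^3-z^2+164·z+1540.
Continuing, z = -7 is a root, so (z+7) is a factor; dividing leaves z^2-8·z+220.
The quadratic z^2-8·z+220 has discriminant -816 < 0 and is irreducible over ℤ.

(7·z-11)·(z+10)·(z+7)·(z^2-8·z+220)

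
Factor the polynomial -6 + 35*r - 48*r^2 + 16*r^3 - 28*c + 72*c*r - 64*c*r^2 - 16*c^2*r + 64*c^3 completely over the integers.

(4*c + 4*r - 3)*(4*c - 4*r + 1)*(4*c - r + 2)

Group: 4*c*(16*c^2 + 12*c*r - 4*c - 4*r^2 + 11*r - 6) + (-4*r + 1)*(16*c^2 + 12*c*r - 4*c - 4*r^2 + 11*r - 6); both groups contain (16*c^2 + 12*c*r - 4*c - 4*r^2 + 11*r - 6), so (4*c - 4*r + 1) is a factor with cofactor 16*c^2 + 12*c*r - 4*c - 4*r^2 + 11*r - 6.
The cofactor groups again: 16*c^2 + 12*c*r - 4*c - 4*r^2 + 11*r - 6 = 4*c*(4*c + 4*r - 3) + (-r + 2)*(4*c + 4*r - 3); both groups contain (4*c + 4*r - 3), giving (4*c - r + 2)*(4*c + 4*r - 3).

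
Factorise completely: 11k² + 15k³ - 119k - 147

Testing divisors of the constant over divisors of the leading coefficient, k = -7/3 is a root, so (3k + 7) divides it; the quotient is 5k² - 8k - 21.
The remaining quadratic factors as (k - 3)(5k + 7).

(3k + 7)(5k + 7)(k - 3)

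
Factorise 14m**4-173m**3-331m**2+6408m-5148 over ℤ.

Trying the rational-root candidates, m = 6/7 is a root, so (7m-6) is a factor; dividing leaves 2m**3-23m**2-67m+858.
Then m = 11 is a root, so (m-11) is a factor; dividing leaves 2m**2-m-78.
The remaining quadratic factors as (2m-13)(m+6).

(2m-13)(7m-6)(m+6)(m-11)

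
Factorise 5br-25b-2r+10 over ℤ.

(5b-2)(r-5)

Group as (5br-25b) + (-2r+10) = 5b(r-5) - 2(r-5).
Both groups share the factor (r-5).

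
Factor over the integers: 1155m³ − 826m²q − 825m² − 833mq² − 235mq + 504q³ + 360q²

Group: 15m(77m² − 14mq − 55m − 63q² − 45q) − 8q(77m² − 14mq − 55m − 63q² − 45q); both groups contain (77m² − 14mq − 55m − 63q² − 45q), so (15m − 8q) is a factor with cofactor 77m² − 14mq − 55m − 63q² − 45q.
The cofactor groups again: 77m² − 14mq − 55m − 63q² − 45q = 11m(7m − 7q − 5) + 9q(7m − 7q − 5); both groups contain (7m − 7q − 5), giving (11m + 9q)(7m − 7q − 5).

(11m + 9q)(15m − 8q)(7m − 7q − 5)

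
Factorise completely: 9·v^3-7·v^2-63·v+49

Group as (9·v^3-63·v) + (-7·v^2+49) = 9·v·(v^2-7) - 7·(v^2-7).
Both groups share the factor (v^2-7).

(9·v-7)·(v^2-7)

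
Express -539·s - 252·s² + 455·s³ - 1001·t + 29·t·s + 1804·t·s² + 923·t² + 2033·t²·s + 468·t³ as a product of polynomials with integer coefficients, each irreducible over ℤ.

(4·t + 13·s + 11)·(9·t + 5·s - 7)·(13·t + 7·s)

Group: 13·t·(36·t² + 137·t·s + 71·t + 65·s² - 36·s - 77) + 7·s·(36·t² + 137·t·s + 71·t + 65·s² - 36·s - 77); both groups contain (36·t² + 137·t·s + 71·t + 65·s² - 36·s - 77), so (13·t + 7·s) is a factor with cofactor 36·t² + 137·t·s + 71·t + 65·s² - 36·s - 77.
The cofactor groups again: 36·t² + 137·t·s + 71·t + 65·s² - 36·s - 77 = 4·t·(9·t + 5·s - 7) + (13·s + 11)·(9·t + 5·s - 7); both groups contain (9·t + 5·s - 7), giving (4·t + 13·s + 11)·(9·t + 5·s - 7).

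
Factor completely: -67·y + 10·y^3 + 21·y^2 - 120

Testing divisors of the constant over divisors of the leading coefficient, y = -8/5 is a root, giving the factor (5·y + 8) and quotient 2·y^2 + y - 15.
The remaining quadratic factors as (2·y - 5)(y + 3).

(2·y - 5)·(5·y + 8)·(y + 3)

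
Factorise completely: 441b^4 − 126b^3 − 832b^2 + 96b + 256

(3b − 2)(3b − 4)(7b + 4)(7b + 8)

By the rational root theorem, b = −8/7 is a root, giving the factor (7b + 8) and quotient 63b^3 − 90b^2 − 16b + 32.
Continuing, b = 2/3 is a root, so (3b − 2) is a factor; dividing leaves 21b^2 − 16b − 16.
The remaining quadratic factors as (3b − 4)(7b + 4).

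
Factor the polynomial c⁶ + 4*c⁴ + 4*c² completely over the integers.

c²*(c² + 2)²

Every term has a factor of c²; factoring it out leaves c⁴ + 4*c² + 4.
Recognize a perfect-square trinomial with the parts 2 and c².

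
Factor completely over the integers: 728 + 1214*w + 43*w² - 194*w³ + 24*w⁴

By the rational root theorem, w = -7/4 is a root, so (4*w + 7) divides it; the quotient is 6*w³ - 59*w² + 114*w + 104.
Next, w = -2/3 is a root, so (3*w + 2) divides it; the quotient is 2*w² - 21*w + 52.
The remaining quadratic factors as (w - 4)(2*w - 13).

(2*w - 13)*(3*w + 2)*(4*w + 7)*(w - 4)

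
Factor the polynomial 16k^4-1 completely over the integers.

(2k+1)(2k-1)(4k^2+1)

Difference of squares twice: with A = 2k and B = 1, A⁴ − B⁴ = (A² − B²)(A² + B²), and A² − B² factors again.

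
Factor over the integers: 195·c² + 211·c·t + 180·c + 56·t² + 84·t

(13·c + 8·t + 12)·(15·c + 7·t)

Group: 15·c·(13·c + 8·t + 12) + 7·t·(13·c + 8·t + 12); both groups contain (13·c + 8·t + 12).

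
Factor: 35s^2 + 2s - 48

(5s + 6)(7s - 8)

Need a pair with product 35·(-48) = -1680 and sum 2: that's -40 and 42.
Split the middle term: 35s^2 - 40s + 42s - 48 = 5s(7s - 8) + 6(7s - 8).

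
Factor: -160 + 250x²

10(5x + 4)(5x - 4)

Pull out the common factor 10; 25x² - 16 is a difference of squares.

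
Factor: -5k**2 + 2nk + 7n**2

Group: n(7n - 5k) + k(7n - 5k); both groups contain (7n - 5k).

(7n - 5k)(n + k)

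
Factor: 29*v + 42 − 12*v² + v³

Testing divisors of the constant over divisors of the leading coefficient, v = 7 is a root, giving the factor (v − 7) and quotient v² − 5*v − 6.
The remaining quadratic factors as (v − 6)(v + 1).

(v + 1)*(v − 6)*(v − 7)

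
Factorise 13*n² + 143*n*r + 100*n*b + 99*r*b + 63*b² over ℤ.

(n + 11*r + 7*b)*(13*n + 9*b)

Group: n*(13*n + 9*b) + (11*r + 7*b)*(13*n + 9*b); both groups contain (13*n + 9*b).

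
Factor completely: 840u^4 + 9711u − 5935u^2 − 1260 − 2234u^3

(4u − 15)(5u + 12)(6u − 7)(7u − 1)

Trying the rational-root candidates, u = 15/4 is a root, so (4u − 15) divides it; the quotient is 210u^3 + 229u^2 − 625u + 84.
Continuing, u = −12/5 is a root, so (5u + 12) is a factor; dividing leaves 42u^2 − 55u + 7.
The remaining quadratic factors as (6u − 7)(7u − 1).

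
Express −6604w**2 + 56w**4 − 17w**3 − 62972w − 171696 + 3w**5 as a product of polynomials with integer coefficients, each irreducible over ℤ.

Testing divisors of the constant over divisors of the leading coefficient, w = −14 is a root, so (w + 14) divides it; the quotient is 3w**4 + 14w**3 − 213w**2 − 3622w − 12264.
Next, w = −14/3 is a root, so (3w + 14) divides it; the quotient is w**3 − 71w − 876.
Continuing, w = 12 is a root, so (w − 12) is a factor; dividing leaves w**2 + 12w + 73.
The quadratic w**2 + 12w + 73 has discriminant −148 < 0 and is irreducible over ℤ.

(3w + 14)(w + 14)(w − 12)(w**2 + 12w + 73)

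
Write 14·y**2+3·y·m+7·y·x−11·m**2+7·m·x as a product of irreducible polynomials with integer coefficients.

(14·y−11·m+7·x)·(y+m)

Group: y·(14·y−11·m+7·x) + m·(14·y−11·m+7·x); both groups contain (14·y−11·m+7·x).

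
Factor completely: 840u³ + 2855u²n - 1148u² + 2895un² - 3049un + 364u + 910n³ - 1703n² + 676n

(15u + 10n - 13)(7u + 13n)(8u + 7n - 4)

Group: 7u(120u² + 185un - 164u + 70n² - 131n + 52) + 13n(120u² + 185un - 164u + 70n² - 131n + 52); both groups contain (120u² + 185un - 164u + 70n² - 131n + 52), so (7u + 13n) is a factor with cofactor 120u² + 185un - 164u + 70n² - 131n + 52.
The cofactor groups again: 120u² + 185un - 164u + 70n² - 131n + 52 = 8u(15u + 10n - 13) + (7n - 4)(15u + 10n - 13); both groups contain (15u + 10n - 13), giving (8u + 7n - 4)(15u + 10n - 13).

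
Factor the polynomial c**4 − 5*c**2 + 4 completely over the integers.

Substitute u = c**2 to get a quadratic in u, then factor.
c**2 − 4 is a difference of squares.
c**2 − 1 is a difference of squares.

(c + 1)*(c + 2)*(c − 1)*(c − 2)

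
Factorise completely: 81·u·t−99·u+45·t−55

Group as (81·u·t−99·u) + (45·t−55) = 9·u·(9·t−11) + 5·(9·t−11).
Both groups share the factor (9·t−11).

(9·t−11)·(9·u+5)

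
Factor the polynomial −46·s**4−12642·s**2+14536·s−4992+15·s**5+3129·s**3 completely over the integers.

(3·s−2)·(5·s−12)·(s−1)·(s**2+s+208)

Testing divisors of the constant over divisors of the leading coefficient, s = 12/5 is a root, so (5·s−12) is a factor; dividing leaves 3·s**4−2·s**3+621·s**2−1038·s+416.
Then s = 2/3 is a root, so (3·s−2) divides it; the quotient is s**3+207·s−208.
Continuing, s = 1 is a root, so (s−1) divides it; the quotient is s**2+s+208.
The quadratic s**2+s+208 has discriminant −831 < 0 and is irreducible over ℤ.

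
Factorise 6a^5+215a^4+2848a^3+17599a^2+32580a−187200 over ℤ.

Trying the rational-root candidates, a = −15 is a root, giving the factor (a+15) and quotient 6a^4+125a^3+973a^2+3004a−12480.
Next, a = −12 is a root, giving the factor (a+12) and quotient 6a^3+53a^2+337a−1040.
Continuing, a = 13/6 is a root, so (6a−13) divides it; the quotient is a^2+11a+80.
The quadratic a^2+11a+80 has discriminant −199 < 0 and is irreducible over ℤ.

(6a−13)(a+12)(a+15)(a^2+11a+80)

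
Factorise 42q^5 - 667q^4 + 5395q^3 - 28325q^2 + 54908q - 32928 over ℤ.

Trying the rational-root candidates, q = 12/7 is a root, giving the factor (7q - 12) and quotient 6q^4 - 85q^3 + 625q^2 - 2975q + 2744.
Next, q = 8 is a root, giving the factor (q - 8) and quotient 6q^3 - 37q^2 + 329q - 343.
Then q = 7/6 is a root, giving the factor (6q - 7) and quotient q^2 - 5q + 49.
The quadratic q^2 - 5q + 49 has discriminant -171 < 0 and is irreducible over ℤ.

(6q - 7)(7q - 12)(q - 8)(q^2 - 5q + 49)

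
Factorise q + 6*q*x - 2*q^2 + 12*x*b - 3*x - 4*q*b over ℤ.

-(2*q + 4*b - 1)*(q - 3*x)

Group: -q*(2*q + 4*b - 1) + 3*x*(2*q + 4*b - 1); both groups contain (2*q + 4*b - 1).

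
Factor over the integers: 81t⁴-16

(3t+2)(3t-2)(9t²+4)

Write as (9t²)² − (4)², then factor 9t²-4 once more.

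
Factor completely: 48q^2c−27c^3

3c(4q−3c)(4q+3c)

Every term has a factor of 3c. Then 16q^2−9c^2 = (4q)² − (3c)².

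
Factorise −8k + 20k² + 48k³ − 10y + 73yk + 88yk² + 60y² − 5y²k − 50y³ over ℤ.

−(2y − 3k − 2)(5y + 4k)(5y + 4k − 1)

Group: 5y(−10y² + 7yk + 12y + 12k² + 5k − 2) + 4k(−10y² + 7yk + 12y + 12k² + 5k − 2); both groups contain (−10y² + 7yk + 12y + 12k² + 5k − 2), so (5y + 4k) is a factor with cofactor −10y² + 7yk + 12y + 12k² + 5k − 2.
The cofactor groups again: −10y² + 7yk + 12y + 12k² + 5k − 2 = −5y(2y − 3k − 2) + (−4k + 1)(2y − 3k − 2); both groups contain (2y − 3k − 2), giving −(5y + 4k − 1)(2y − 3k − 2).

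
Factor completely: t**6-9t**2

Every term has a factor of t**2; factoring it out leaves t**4-9.
Recognize a difference of squares with the parts t**2 and 3.

t**2(t**2+3)(t**2-3)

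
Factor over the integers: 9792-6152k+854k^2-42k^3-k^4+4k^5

Among the possible rational roots, k = 9/4 is a root, giving the factor (4k-9) and quotient k^4+2k^3-6k^2+200k-1088.
Continuing, k = -8 is a root, giving the factor (k+8) and quotient k^3-6k^2+42k-136.
Then k = 4 is a root, so (k-4) is a factor; dividing leaves k^2-2k+34.
The quadratic k^2-2k+34 has discriminant -132 < 0 and is irreducible over ℤ.

(4k-9)(k+8)(k-4)(k^2-2k+34)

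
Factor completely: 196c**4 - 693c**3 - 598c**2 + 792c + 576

Testing divisors of the constant over divisors of the leading coefficient, c = 8/7 is a root, giving the factor (7c - 8) and quotient 28c**3 - 67c**2 - 162c - 72.
Then c = -6/7 is a root, so (7c + 6) divides it; the quotient is 4c**2 - 13c - 12.
The remaining quadratic factors as (c - 4)(4c + 3).

(4c + 3)(7c + 6)(7c - 8)(c - 4)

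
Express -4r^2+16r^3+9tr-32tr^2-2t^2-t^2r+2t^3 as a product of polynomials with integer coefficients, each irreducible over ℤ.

Group: t(2t^2+7tr-2t-4r^2+r) - 4r(2t^2+7tr-2t-4r^2+r); both groups contain (2t^2+7tr-2t-4r^2+r), so (t-4r) is a factor with cofactor 2t^2+7tr-2t-4r^2+r.
The cofactor groups again: 2t^2+7tr-2t-4r^2+r = t(2t-r) + (4r-1)(2t-r); both groups contain (2t-r), giving (t+4r-1)(2t-r).

(t-4r)(2t-r)(t+4r-1)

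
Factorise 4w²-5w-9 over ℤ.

Need a pair with product 4·(-9) = -36 and sum -5: that's 4 and -9.
Split the middle term: 4w²+4w - 9w-9 = 4w(w+1) - 9(w+1).

(4w-9)(w+1)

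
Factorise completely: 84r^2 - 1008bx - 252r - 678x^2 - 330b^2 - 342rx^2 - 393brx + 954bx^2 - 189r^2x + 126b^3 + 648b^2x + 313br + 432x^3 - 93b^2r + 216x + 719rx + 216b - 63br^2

(3b + 9x - 4)(6b - 7r + 6x)(7b + 3r + 8x - 9)

Group: 7b(18b^2 - 21br + 72bx - 24b - 63rx + 28r + 54x^2 - 24x) + (3r + 8x - 9)(18b^2 - 21br + 72bx - 24b - 63rx + 28r + 54x^2 - 24x); both groups contain (18b^2 - 21br + 72bx - 24b - 63rx + 28r + 54x^2 - 24x), so (7b + 3r + 8x - 9) is a factor with cofactor 18b^2 - 21br + 72bx - 24b - 63rx + 28r + 54x^2 - 24x.
The cofactor groups again: 18b^2 - 21br + 72bx - 24b - 63rx + 28r + 54x^2 - 24x = 3b(6b - 7r + 6x) + (9x - 4)(6b - 7r + 6x); both groups contain (6b - 7r + 6x), giving (3b + 9x - 4)(6b - 7r + 6x).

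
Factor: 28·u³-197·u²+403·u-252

Among the possible rational roots, u = 4 is a root, so (u-4) is a factor; dividing leaves 28·u²-85·u+63.
The remaining quadratic factors as (4·u-7)(7·u-9).

(4·u-7)·(7·u-9)·(u-4)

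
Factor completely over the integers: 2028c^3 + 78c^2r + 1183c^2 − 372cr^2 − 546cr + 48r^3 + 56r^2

Group: 12c(169c^2 − 78cr + 8r^2) + (6r + 7)(169c^2 − 78cr + 8r^2); both groups contain (169c^2 − 78cr + 8r^2), so (12c + 6r + 7) is a factor with cofactor 169c^2 − 78cr + 8r^2.
The cofactor groups again: 169c^2 − 78cr + 8r^2 = 13c(13c − 4r) − 2r(13c − 4r); both groups contain (13c − 4r), giving (13c − 2r)(13c − 4r).

(12c + 6r + 7)(13c − 2r)(13c − 4r)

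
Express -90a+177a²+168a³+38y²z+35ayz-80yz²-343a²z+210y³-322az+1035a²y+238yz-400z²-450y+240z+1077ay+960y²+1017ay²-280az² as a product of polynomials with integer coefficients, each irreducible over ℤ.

(3a+15y-8z)(7a+2y+10)(8a+7y+5z-3)

Group: 8a(21a²+111ay-56az+30a+30y²-16yz+150y-80z) + (7y+5z-3)(21a²+111ay-56az+30a+30y²-16yz+150y-80z); both groups contain (21a²+111ay-56az+30a+30y²-16yz+150y-80z), so (8a+7y+5z-3) is a factor with cofactor 21a²+111ay-56az+30a+30y²-16yz+150y-80z.
The cofactor groups again: 21a²+111ay-56az+30a+30y²-16yz+150y-80z = 3a(7a+2y+10) + (15y-8z)(7a+2y+10); both groups contain (7a+2y+10), giving (3a+15y-8z)(7a+2y+10).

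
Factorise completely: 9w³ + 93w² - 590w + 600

Among the possible rational roots, w = 10/3 is a root, so (3w - 10) is a factor; dividing leaves 3w² + 41w - 60.
The remaining quadratic factors as (w + 15)(3w - 4).

(3w - 10)(3w - 4)(w + 15)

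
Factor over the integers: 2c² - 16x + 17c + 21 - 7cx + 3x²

Group: 2c(c - 3x + 7) + (-x + 3)(c - 3x + 7); both groups contain (c - 3x + 7).

(2c - x + 3)(c - 3x + 7)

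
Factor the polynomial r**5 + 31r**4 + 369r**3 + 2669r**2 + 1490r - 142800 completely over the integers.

(r + 14)(r + 15)(r - 5)(r**2 + 7r + 136)

Among the possible rational roots, r = 5 is a root, so (r - 5) is a factor; dividing leaves r**4 + 36r**3 + 549r**2 + 5414r + 28560.
Next, r = -14 is a root, so (r + 14) is a factor; dividing leaves r**3 + 22r**2 + 241r + 2040.
Then r = -15 is a root, so (r + 15) is a factor; dividing leaves r**2 + 7r + 136.
The quadratic r**2 + 7r + 136 has discriminant -495 < 0 and is irreducible over ℤ.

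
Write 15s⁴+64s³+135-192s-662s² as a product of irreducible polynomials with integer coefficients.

Testing divisors of the constant over divisors of the leading coefficient, s = 5 is a root, so (s-5) is a factor; dividing leaves 15s³+139s²+33s-27.
Then s = -9 is a root, so (s+9) is a factor; dividing leaves 15s²+4s-3.
The remaining quadratic factors as (3s-1)(5s+3).

(3s-1)(5s+3)(s+9)(s-5)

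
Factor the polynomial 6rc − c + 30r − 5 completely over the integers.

Group as (6rc + 30r) + (−c − 5) = 6r(c + 5) − (c + 5).
Both groups share the factor (c + 5).

(6r − 1)(c + 5)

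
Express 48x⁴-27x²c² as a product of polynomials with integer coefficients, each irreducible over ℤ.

Pull out the common factor 3x²; 16x²-9c² is a difference of squares.

3x²(4x-3c)(4x+3c)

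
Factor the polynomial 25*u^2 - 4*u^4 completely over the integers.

-u^2*(2*u + 5)*(2*u - 5)

Pull out the common factor u^2, leaving -4*u^2 + 25.
Recognize a difference of squares with the parts 5 and 2*u.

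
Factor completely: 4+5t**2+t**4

Substitute u = t**2 to get a quadratic in u, then factor.
t**2+4 is irreducible over ℤ (sum of squares).
t**2+1 is irreducible over ℤ (sum of squares).

(t**2+1)(t**2+4)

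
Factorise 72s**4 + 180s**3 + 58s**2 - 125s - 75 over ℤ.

(2s + 3)(6s + 5)(6s - 5)(s + 1)

Testing divisors of the constant over divisors of the leading coefficient, s = -5/6 is a root, so (6s + 5) divides it; the quotient is 12s**3 + 20s**2 - 7s - 15.
Next, s = -1 is a root, giving the factor (s + 1) and quotient 12s**2 + 8s - 15.
The remaining quadratic factors as (6s - 5)(2s + 3).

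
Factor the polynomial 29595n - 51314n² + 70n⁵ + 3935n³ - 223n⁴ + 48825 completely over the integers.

By the rational root theorem, n = -5/7 is a root, giving the factor (7n + 5) and quotient 10n⁴ - 39n³ + 590n² - 7752n + 9765.
Continuing, n = 7/5 is a root, so (5n - 7) is a factor; dividing leaves 2n³ - 5n² + 111n - 1395.
Next, n = 15/2 is a root, giving the factor (2n - 15) and quotient n² + 5n + 93.
The quadratic n² + 5n + 93 has discriminant -347 < 0 and is irreducible over ℤ.

(2n - 15)(5n - 7)(7n + 5)(n² + 5n + 93)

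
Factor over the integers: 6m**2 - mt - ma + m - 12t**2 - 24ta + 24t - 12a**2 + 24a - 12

(2m - 3t - 3a + 3)(3m + 4t + 4a - 4)

Group: 3m(2m - 3t - 3a + 3) + (4t + 4a - 4)(2m - 3t - 3a + 3); both groups contain (2m - 3t - 3a + 3).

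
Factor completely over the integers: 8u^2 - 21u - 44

Need a pair with product 8·(-44) = -352 and sum -21: that's -32 and 11.
Split the middle term: 8u^2 - 32u + 11u - 44 = 8u(u - 4) + 11(u - 4).

(8u + 11)(u - 4)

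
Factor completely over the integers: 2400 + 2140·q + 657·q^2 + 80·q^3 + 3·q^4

Trying the rational-root candidates, q = -8/3 is a root, so (3·q + 8) is a factor; dividing leaves q^3 + 24·q^2 + 155·q + 300.
Continuing, q = -4 is a root, giving the factor (q + 4) and quotient q^2 + 20·q + 75.
The remaining quadratic factors as (q + 15)(q + 5).

(3·q + 8)·(q + 15)·(q + 4)·(q + 5)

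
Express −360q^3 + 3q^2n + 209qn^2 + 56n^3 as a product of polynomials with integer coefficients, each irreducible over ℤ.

−(8q − 7n)(15q + 8n)(3q + n)

Group: 8q(−45q^2 − 39qn − 8n^2) − 7n(−45q^2 − 39qn − 8n^2); both groups contain (−45q^2 − 39qn − 8n^2), so (8q − 7n) is a factor with cofactor −45q^2 − 39qn − 8n^2.
The cofactor groups again: −45q^2 − 39qn − 8n^2 = −15q(3q + n) − 8n(3q + n); both groups contain (3q + n), giving −(15q + 8n)(3q + n).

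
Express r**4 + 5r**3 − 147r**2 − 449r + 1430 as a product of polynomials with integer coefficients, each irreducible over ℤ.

(r + 13)(r + 5)(r − 11)(r − 2)

Testing divisors of the constant over divisors of the leading coefficient, r = −13 is a root, so (r + 13) divides it; the quotient is r**3 − 8r**2 − 43r + 110.
Continuing, r = 2 is a root, giving the factor (r − 2) and quotient r**2 − 6r − 55.
The remaining quadratic factors as (r + 5)(r − 11).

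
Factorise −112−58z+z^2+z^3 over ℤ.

Testing divisors of the constant over divisors of the leading coefficient, z = 8 is a root, so (z−8) is a factor; dividing leaves z^2+9z+14.
The remaining quadratic factors as (z+7)(z+2).

(z+2)(z+7)(z−8)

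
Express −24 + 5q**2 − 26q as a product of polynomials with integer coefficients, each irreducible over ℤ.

(5q + 4)(q − 6)

Need a pair with product 5·(−24) = −120 and sum −26: that's −30 and 4.
Split the middle term: 5q**2 − 30q + 4q − 24 = 5q(q − 6) + 4(q − 6).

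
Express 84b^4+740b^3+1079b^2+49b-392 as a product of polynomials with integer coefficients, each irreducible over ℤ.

Among the possible rational roots, b = -8/7 is a root, giving the factor (7b+8) and quotient 12b^3+92b^2+49b-49.
Next, b = 1/2 is a root, so (2b-1) divides it; the quotient is 6b^2+49b+49.
The remaining quadratic factors as (6b+7)(b+7).

(2b-1)(6b+7)(7b+8)(b+7)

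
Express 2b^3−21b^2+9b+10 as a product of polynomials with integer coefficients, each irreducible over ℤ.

Among the possible rational roots, b = 1 is a root, so (b−1) is a factor; dividing leaves 2b^2−19b−10.
The remaining quadratic factors as (b−10)(2b+1).

(2b+1)(b−1)(b−10)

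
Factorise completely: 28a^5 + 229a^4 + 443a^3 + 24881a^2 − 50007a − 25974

Testing divisors of the constant over divisors of the leading coefficient, a = −13 is a root, so (a + 13) divides it; the quotient is 28a^4 − 135a^3 + 2198a^2 − 3693a − 1998.
Then a = 9/4 is a root, so (4a − 9) is a factor; dividing leaves 7a^3 − 18a^2 + 509a + 222.
Next, a = −3/7 is a root, so (7a + 3) divides it; the quotient is a^2 − 3a + 74.
The quadratic a^2 − 3a + 74 has discriminant −287 < 0 and is irreducible over ℤ.

(4a − 9)(7a + 3)(a + 13)(a^2 − 3a + 74)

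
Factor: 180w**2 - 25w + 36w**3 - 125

Trying the rational-root candidates, w = -5/6 is a root, so (6w + 5) is a factor; dividing leaves 6w**2 + 25w - 25.
The remaining quadratic factors as (6w - 5)(w + 5).

(6w + 5)(6w - 5)(w + 5)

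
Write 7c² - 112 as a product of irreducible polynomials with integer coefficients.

Pull out the common factor 7; c² - 16 is a difference of squares.

7(c + 4)(c - 4)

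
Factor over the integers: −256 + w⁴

Difference of squares twice: with A = w and B = 4, A⁴ − B⁴ = (A² − B²)(A² + B²), and A² − B² factors again.

(w + 4)(w − 4)(w² + 16)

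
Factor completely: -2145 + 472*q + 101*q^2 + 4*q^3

By the rational root theorem, q = -15 is a root, giving the factor (q + 15) and quotient 4*q^2 + 41*q - 143.
The remaining quadratic factors as (4*q - 11)(q + 13).

(4*q - 11)*(q + 13)*(q + 15)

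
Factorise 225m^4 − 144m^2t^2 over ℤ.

Every term has a factor of 9m^2. Then 25m^2 − 16t^2 = (5m)² − (4t)².

9m^2(5m + 4t)(5m − 4t)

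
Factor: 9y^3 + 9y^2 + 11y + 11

(y + 1)(9y^2 + 11)

Group as (9y^3 + 11y) + (9y^2 + 11) = y(9y^2 + 11) + (9y^2 + 11).
Both groups share the factor (9y^2 + 11).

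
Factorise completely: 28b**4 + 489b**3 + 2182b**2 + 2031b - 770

Testing divisors of the constant over divisors of the leading coefficient, b = 2/7 is a root, giving the factor (7b - 2) and quotient 4b**3 + 71b**2 + 332b + 385.
Next, b = -5 is a root, so (b + 5) divides it; the quotient is 4b**2 + 51b + 77.
The remaining quadratic factors as (4b + 7)(b + 11).

(4b + 7)(7b - 2)(b + 11)(b + 5)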